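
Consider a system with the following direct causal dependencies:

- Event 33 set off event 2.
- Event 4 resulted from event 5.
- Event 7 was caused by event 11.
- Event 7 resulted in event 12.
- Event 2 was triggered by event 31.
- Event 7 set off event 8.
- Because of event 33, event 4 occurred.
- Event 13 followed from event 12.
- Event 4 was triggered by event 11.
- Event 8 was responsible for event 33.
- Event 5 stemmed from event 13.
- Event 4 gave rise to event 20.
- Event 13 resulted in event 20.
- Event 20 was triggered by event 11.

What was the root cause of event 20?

Tracing upstream from event 20: event 20 ← event 11.
Event 11 has no stated cause, so it is the root.

event 11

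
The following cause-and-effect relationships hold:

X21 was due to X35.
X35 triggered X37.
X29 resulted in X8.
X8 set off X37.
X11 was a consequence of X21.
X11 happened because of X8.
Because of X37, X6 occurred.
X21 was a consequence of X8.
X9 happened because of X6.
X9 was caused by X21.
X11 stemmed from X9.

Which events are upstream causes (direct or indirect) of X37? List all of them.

Immediate causes of X37: X35, X8.
Further upstream: X29.

X29, X35, X8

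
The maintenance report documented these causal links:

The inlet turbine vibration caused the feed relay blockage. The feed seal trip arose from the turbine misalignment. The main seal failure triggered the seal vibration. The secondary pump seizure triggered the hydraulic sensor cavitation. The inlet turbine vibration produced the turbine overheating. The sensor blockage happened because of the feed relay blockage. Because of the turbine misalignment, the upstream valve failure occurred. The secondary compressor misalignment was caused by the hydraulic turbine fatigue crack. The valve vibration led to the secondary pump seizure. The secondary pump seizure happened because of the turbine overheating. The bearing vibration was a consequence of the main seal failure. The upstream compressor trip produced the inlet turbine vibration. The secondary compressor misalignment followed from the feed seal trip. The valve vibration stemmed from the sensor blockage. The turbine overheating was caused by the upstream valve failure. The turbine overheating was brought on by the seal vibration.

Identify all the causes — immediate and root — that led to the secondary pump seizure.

the feed relay blockage, the inlet turbine vibration, the main seal failure, the seal vibration, the sensor blockage, the turbine misalignment, the turbine overheating, the upstream compressor trip, the upstream valve failure, the valve vibration

Immediate causes of the secondary pump seizure: the turbine overheating, the valve vibration.
Further upstream: the upstream compressor trip, the inlet turbine vibration, the main seal failure, the turbine misalignment, the upstream valve failure, the feed relay blockage, the seal vibration, the sensor blockage.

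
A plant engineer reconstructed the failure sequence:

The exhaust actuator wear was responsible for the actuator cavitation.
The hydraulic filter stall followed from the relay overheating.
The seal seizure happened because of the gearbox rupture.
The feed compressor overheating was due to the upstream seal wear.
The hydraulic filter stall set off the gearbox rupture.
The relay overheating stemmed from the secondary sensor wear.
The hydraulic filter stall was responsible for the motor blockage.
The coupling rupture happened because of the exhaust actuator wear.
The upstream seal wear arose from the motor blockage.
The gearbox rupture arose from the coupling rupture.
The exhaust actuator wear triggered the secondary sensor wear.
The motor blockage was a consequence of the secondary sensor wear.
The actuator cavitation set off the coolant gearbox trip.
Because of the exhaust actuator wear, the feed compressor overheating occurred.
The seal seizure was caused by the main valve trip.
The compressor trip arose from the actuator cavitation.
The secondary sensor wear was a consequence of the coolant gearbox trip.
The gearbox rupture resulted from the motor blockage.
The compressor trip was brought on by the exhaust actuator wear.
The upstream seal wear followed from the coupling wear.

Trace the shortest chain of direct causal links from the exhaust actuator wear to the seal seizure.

the exhaust actuator wear → the coupling rupture
the coupling rupture → the gearbox rupture
the gearbox rupture → the seal seizure
Length: 3 steps.

the exhaust actuator wear → the coupling rupture → the gearbox rupture → the seal seizure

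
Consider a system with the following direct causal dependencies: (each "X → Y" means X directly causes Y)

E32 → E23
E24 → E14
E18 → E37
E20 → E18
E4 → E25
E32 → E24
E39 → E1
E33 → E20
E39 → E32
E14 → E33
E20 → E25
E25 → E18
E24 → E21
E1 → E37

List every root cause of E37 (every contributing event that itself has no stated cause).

Tracing upstream from E37: E37 ← E1 ← E39.
A separate upstream branch: E37 ← E18 ← E25 ← E4.
Each of those chain origins has no stated cause.

E39, E4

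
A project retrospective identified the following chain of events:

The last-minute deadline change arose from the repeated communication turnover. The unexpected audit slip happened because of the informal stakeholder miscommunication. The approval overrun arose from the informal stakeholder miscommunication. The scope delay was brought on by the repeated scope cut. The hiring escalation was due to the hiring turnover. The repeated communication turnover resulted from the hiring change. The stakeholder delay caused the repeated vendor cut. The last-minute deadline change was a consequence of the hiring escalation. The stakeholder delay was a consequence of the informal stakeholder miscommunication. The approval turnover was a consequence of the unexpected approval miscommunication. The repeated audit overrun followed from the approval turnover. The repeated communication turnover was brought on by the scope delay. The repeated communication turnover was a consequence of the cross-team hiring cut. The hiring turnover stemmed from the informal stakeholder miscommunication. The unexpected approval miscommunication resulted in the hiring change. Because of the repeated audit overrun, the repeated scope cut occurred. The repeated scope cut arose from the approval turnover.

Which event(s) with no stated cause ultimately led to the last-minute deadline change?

Tracing upstream from the last-minute deadline change: the last-minute deadline change ← the hiring escalation ← the hiring turnover ← the informal stakeholder miscommunication.
A separate upstream branch: the last-minute deadline change ← the repeated communication turnover ← the hiring change ← the unexpected approval miscommunication.
A separate upstream branch: the last-minute deadline change ← the repeated communication turnover ← the cross-team hiring cut.
Each of those chain origins has no stated cause.

the cross-team hiring cut, the informal stakeholder miscommunication, the unexpected approval miscommunication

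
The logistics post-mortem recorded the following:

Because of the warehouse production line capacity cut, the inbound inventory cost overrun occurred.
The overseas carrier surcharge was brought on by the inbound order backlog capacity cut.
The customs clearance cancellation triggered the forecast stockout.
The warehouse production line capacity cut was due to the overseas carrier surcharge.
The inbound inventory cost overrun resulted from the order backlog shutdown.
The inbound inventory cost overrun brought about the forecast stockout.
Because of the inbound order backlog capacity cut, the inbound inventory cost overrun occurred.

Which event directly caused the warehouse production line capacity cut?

the overseas carrier surcharge

Upstream contributors include the inbound order backlog capacity cut, but only the overseas carrier surcharge feeds directly into the warehouse production line capacity cut.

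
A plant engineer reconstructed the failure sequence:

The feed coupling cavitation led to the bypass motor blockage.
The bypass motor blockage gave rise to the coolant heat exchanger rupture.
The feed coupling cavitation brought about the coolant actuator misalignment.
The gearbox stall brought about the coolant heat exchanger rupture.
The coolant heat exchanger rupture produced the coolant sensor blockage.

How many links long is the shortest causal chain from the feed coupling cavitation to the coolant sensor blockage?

Shortest chain: the feed coupling cavitation → the bypass motor blockage → the coolant heat exchanger rupture → the coolant sensor blockage.

3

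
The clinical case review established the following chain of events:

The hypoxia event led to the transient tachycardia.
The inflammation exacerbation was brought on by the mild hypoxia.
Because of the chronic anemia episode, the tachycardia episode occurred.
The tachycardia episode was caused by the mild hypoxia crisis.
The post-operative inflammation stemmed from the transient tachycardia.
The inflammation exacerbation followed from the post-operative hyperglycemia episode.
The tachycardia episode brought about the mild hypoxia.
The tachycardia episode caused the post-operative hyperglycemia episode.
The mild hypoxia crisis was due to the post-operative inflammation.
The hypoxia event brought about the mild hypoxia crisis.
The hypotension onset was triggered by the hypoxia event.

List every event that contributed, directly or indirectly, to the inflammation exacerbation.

Immediate causes of the inflammation exacerbation: the mild hypoxia, the post-operative hyperglycemia episode.
Further upstream: the hypoxia event, the transient tachycardia, the post-operative inflammation, the mild hypoxia crisis, the chronic anemia episode, the tachycardia episode.

the chronic anemia episode, the hypoxia event, the mild hypoxia, the mild hypoxia crisis, the post-operative hyperglycemia episode, the post-operative inflammation, the tachycardia episode, the transient tachycardia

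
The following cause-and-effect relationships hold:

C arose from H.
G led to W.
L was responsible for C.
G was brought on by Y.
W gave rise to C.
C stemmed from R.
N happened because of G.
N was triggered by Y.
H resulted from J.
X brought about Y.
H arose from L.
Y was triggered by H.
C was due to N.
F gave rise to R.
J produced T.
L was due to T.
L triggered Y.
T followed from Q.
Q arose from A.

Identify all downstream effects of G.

Direct effects: N, W.
2 steps out: C.
Not reachable from it: A, F, Q, J, R, T, L, H, X, Y.

C, N, W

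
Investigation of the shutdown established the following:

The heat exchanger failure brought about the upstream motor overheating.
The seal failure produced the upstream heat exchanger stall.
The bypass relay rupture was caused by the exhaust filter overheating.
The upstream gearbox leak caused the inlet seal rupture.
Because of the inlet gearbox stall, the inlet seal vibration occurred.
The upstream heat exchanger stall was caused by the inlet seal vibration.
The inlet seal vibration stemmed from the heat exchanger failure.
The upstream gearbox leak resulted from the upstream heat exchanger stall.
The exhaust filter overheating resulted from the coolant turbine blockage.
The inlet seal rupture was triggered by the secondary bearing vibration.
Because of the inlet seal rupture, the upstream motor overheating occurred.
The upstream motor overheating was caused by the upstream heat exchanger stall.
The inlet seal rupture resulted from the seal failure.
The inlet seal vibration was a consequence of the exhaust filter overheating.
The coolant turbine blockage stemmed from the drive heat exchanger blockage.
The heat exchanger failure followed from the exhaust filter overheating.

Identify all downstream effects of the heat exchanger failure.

Direct effects: the inlet seal vibration, the upstream motor overheating.
2 steps out: the upstream heat exchanger stall.
3 steps out: the upstream gearbox leak.
4 steps out: the inlet seal rupture.
Not reachable from it: the drive heat exchanger blockage, the coolant turbine blockage, the inlet gearbox stall, the exhaust filter overheating, the bypass relay rupture, the secondary bearing vibration, the seal failure.

the inlet seal rupture, the inlet seal vibration, the upstream gearbox leak, the upstream heat exchanger stall, the upstream motor overheating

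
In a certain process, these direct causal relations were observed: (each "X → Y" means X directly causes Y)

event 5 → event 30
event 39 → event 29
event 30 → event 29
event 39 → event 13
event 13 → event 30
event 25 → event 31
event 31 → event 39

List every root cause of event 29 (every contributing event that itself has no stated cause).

Tracing upstream from event 29: event 29 ← event 30 ← event 5.
A separate upstream branch: event 29 ← event 39 ← event 31 ← event 25.
Each of those chain origins has no stated cause.

event 25, event 5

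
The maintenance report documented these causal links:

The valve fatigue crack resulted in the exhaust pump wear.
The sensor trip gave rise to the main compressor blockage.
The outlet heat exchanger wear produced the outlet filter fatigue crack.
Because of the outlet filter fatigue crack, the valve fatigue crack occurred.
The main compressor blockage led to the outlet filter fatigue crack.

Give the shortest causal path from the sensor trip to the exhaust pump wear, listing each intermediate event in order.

the sensor trip → the main compressor blockage → the outlet filter fatigue crack → the valve fatigue crack → the exhaust pump wear

the sensor trip → the main compressor blockage
the main compressor blockage → the outlet filter fatigue crack
the outlet filter fatigue crack → the valve fatigue crack
the valve fatigue crack → the exhaust pump wear
Length: 4 steps.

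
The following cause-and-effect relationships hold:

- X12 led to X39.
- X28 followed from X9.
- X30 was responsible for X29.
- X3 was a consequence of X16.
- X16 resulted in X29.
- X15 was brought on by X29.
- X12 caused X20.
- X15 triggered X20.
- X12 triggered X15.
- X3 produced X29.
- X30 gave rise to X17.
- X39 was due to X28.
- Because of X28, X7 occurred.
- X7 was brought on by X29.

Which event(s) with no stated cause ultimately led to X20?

Tracing upstream from X20: X20 ← X15 ← X29 ← X16.
A separate upstream branch: X20 ← X15 ← X29 ← X30.
A separate upstream branch: X20 ← X12.
Each of those chain origins has no stated cause.

X12, X16, X30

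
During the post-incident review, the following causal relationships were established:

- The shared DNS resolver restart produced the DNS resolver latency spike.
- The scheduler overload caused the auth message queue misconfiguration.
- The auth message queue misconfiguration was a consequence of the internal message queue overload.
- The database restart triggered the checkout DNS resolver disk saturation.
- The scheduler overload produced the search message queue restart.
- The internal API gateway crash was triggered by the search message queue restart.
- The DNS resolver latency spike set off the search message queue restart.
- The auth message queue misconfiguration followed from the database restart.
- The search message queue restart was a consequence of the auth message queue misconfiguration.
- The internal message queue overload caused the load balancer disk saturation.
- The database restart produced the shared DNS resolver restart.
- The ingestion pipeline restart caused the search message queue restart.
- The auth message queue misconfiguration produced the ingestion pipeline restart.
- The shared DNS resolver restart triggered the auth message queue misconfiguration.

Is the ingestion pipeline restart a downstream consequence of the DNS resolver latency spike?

The DNS resolver latency spike leads to the search message queue restart, the internal API gateway crash; the ingestion pipeline restart is not among them.

No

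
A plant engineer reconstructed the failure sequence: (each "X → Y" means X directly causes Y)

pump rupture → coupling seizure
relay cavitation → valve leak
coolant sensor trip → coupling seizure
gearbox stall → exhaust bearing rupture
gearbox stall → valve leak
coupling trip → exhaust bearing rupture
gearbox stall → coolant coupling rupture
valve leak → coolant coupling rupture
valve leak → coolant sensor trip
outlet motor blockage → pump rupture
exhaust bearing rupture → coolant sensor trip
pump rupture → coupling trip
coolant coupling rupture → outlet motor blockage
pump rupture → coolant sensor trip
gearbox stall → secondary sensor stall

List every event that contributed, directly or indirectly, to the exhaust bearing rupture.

Immediate causes of the exhaust bearing rupture: the gearbox stall, the coupling trip.
Further upstream: the valve leak, the coolant coupling rupture, the outlet motor blockage, the pump rupture, the relay cavitation.

the coolant coupling rupture, the coupling trip, the gearbox stall, the outlet motor blockage, the pump rupture, the relay cavitation, the valve leak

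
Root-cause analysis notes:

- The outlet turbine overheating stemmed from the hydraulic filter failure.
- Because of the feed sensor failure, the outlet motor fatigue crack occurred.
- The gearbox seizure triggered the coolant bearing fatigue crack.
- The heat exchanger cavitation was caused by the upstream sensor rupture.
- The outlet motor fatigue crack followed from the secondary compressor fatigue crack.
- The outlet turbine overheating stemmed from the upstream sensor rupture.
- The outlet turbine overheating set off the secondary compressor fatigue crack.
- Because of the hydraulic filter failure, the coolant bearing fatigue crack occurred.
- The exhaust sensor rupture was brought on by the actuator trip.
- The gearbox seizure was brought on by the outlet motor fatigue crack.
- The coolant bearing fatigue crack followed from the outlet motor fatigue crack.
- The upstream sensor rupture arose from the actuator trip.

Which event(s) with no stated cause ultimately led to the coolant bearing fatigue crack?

Tracing upstream from the coolant bearing fatigue crack: the coolant bearing fatigue crack ← the outlet motor fatigue crack ← the secondary compressor fatigue crack ← the outlet turbine overheating ← the upstream sensor rupture ← the actuator trip.
A separate upstream branch: the coolant bearing fatigue crack ← the hydraulic filter failure.
A separate upstream branch: the coolant bearing fatigue crack ← the outlet motor fatigue crack ← the feed sensor failure.
Each of those chain origins has no stated cause.

the actuator trip, the feed sensor failure, the hydraulic filter failure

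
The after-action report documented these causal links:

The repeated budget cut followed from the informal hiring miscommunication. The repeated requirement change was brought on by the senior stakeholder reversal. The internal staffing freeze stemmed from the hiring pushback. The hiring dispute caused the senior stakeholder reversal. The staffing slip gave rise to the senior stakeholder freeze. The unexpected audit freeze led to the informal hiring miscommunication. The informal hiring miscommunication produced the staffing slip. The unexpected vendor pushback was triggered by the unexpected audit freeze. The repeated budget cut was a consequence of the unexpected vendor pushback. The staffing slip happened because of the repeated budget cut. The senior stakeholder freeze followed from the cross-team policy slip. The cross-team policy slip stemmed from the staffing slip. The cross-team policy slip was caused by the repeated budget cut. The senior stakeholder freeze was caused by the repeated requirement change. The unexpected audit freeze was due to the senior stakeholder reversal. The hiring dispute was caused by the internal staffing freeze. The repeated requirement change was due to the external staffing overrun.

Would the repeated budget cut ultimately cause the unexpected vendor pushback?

No

The repeated budget cut leads to the staffing slip, the cross-team policy slip, the senior stakeholder freeze; the unexpected vendor pushback is not among them.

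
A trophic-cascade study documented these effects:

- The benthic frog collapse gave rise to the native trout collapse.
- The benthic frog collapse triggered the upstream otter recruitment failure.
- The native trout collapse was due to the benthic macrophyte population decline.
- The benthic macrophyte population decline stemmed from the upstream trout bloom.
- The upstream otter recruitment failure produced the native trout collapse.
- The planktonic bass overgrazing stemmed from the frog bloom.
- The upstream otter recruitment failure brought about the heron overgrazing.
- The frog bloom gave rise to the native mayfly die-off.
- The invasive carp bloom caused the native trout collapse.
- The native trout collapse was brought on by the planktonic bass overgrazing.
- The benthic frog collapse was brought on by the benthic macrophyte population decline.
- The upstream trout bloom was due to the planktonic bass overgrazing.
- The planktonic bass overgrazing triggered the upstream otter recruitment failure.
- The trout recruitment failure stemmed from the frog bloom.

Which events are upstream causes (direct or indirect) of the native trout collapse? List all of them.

Immediate causes of the native trout collapse: the planktonic bass overgrazing, the benthic macrophyte population decline, the invasive carp bloom, the benthic frog collapse, the upstream otter recruitment failure.
Further upstream: the frog bloom, the upstream trout bloom.

the benthic frog collapse, the benthic macrophyte population decline, the frog bloom, the invasive carp bloom, the planktonic bass overgrazing, the upstream otter recruitment failure, the upstream trout bloom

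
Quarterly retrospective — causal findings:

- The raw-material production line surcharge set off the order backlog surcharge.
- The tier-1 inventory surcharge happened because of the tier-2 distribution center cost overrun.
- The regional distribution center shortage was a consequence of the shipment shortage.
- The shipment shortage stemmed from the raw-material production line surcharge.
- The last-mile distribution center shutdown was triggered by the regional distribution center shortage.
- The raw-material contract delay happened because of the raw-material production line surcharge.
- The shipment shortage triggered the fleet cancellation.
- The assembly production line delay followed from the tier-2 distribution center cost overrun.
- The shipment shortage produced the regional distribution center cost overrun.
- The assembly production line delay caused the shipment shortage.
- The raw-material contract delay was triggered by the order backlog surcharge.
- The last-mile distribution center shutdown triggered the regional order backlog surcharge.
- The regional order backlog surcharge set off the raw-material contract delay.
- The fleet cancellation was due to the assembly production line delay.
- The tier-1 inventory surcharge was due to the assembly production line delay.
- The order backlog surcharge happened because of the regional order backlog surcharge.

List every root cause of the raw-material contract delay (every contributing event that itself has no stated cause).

Tracing upstream from the raw-material contract delay: the raw-material contract delay ← the raw-material production line surcharge.
A separate upstream branch: the raw-material contract delay ← the regional order backlog surcharge ← the last-mile distribution center shutdown ← the regional distribution center shortage ← the shipment shortage ← the assembly production line delay ← the tier-2 distribution center cost overrun.
Each of those chain origins has no stated cause.

the raw-material production line surcharge, the tier-2 distribution center cost overrun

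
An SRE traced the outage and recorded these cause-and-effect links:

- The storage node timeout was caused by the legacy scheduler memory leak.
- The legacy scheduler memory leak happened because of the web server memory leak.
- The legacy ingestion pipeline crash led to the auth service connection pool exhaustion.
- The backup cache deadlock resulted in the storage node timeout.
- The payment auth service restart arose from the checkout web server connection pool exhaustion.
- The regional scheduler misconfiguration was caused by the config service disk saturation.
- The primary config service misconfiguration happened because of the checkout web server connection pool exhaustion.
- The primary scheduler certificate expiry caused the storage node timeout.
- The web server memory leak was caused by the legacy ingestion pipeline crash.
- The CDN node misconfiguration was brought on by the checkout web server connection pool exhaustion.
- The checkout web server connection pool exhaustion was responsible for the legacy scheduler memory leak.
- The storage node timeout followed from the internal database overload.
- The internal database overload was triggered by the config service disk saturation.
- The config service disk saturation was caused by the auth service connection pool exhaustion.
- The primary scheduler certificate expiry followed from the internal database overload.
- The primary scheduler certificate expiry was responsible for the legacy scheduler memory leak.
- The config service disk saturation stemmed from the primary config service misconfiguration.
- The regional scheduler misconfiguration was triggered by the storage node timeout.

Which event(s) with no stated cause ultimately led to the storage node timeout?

Tracing upstream from the storage node timeout: the storage node timeout ← the legacy scheduler memory leak ← the checkout web server connection pool exhaustion.
A separate upstream branch: the storage node timeout ← the legacy scheduler memory leak ← the web server memory leak ← the legacy ingestion pipeline crash.
A separate upstream branch: the storage node timeout ← the backup cache deadlock.
Each of those chain origins has no stated cause.

the backup cache deadlock, the checkout web server connection pool exhaustion, the legacy ingestion pipeline crash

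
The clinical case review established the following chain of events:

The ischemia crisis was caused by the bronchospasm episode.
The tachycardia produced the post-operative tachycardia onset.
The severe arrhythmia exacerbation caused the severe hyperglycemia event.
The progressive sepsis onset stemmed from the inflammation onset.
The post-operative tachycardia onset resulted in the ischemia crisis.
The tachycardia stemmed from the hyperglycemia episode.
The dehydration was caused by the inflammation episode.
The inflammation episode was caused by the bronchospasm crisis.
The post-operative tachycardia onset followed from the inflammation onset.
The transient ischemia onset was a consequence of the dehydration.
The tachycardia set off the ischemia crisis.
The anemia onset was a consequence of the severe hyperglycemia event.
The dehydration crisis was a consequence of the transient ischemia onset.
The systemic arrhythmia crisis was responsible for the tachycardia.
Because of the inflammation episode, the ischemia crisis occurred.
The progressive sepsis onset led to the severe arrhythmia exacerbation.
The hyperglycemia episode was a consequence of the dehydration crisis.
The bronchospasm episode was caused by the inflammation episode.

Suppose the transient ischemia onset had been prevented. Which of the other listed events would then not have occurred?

the dehydration crisis, the hyperglycemia episode

Downstream of the transient ischemia onset: the dehydration crisis, the hyperglycemia episode, the tachycardia, the post-operative tachycardia onset, the ischemia crisis.
Of those, still caused via another path: the tachycardia, the post-operative tachycardia onset, the ischemia crisis.
The remainder have no surviving cause.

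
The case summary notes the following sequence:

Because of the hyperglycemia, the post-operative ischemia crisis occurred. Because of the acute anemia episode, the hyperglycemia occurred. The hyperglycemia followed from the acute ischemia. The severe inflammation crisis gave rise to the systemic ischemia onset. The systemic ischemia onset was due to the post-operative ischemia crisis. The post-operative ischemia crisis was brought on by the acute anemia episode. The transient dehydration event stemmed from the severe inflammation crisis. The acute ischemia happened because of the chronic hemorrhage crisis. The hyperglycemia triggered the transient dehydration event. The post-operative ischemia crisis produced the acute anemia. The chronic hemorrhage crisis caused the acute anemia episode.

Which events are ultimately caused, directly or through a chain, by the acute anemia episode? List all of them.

Direct effects: the hyperglycemia, the post-operative ischemia crisis.
2 steps out: the transient dehydration event, the systemic ischemia onset, the acute anemia.
Not reachable from it: the chronic hemorrhage crisis, the acute ischemia, the severe inflammation crisis.

the acute anemia, the hyperglycemia, the post-operative ischemia crisis, the systemic ischemia onset, the transient dehydration event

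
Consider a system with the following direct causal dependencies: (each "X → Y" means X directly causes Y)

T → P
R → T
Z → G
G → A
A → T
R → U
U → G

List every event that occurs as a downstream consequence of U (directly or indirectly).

A, G, P, T

Direct effects: G.
2 steps out: A.
3 steps out: T.
4 steps out: P.
Not reachable from it: R, Z.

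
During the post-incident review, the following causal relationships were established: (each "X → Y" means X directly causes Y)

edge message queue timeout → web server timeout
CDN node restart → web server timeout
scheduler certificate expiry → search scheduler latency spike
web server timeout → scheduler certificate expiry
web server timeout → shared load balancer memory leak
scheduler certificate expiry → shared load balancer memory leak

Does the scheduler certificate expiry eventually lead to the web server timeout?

No

The scheduler certificate expiry leads to the search scheduler latency spike, the shared load balancer memory leak; the web server timeout is not among them.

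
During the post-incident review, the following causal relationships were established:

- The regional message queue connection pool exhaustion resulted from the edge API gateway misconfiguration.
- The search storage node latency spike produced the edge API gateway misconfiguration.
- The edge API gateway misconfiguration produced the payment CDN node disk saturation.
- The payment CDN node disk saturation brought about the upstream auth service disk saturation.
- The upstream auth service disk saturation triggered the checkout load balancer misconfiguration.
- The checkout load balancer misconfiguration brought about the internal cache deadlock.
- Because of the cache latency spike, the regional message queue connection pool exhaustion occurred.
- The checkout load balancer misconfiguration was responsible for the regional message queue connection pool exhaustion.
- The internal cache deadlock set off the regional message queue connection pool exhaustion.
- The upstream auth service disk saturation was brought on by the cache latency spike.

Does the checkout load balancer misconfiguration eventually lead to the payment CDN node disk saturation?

The checkout load balancer misconfiguration leads to the internal cache deadlock, the regional message queue connection pool exhaustion; the payment CDN node disk saturation is not among them.

No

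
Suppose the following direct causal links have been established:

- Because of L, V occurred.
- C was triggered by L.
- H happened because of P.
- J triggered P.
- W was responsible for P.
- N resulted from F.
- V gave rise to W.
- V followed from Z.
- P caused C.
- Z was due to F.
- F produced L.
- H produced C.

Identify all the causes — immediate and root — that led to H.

F, J, L, P, V, W, Z

Immediate cause of H: P.
Further upstream: F, Z, L, V, W, J.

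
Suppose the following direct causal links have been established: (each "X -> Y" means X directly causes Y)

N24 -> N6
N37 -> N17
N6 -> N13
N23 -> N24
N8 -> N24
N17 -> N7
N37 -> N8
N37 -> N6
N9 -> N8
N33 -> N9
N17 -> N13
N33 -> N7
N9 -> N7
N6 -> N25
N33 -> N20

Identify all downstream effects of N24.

N13, N25, N6

Direct effects: N6.
2 steps out: N25, N13.
Not reachable from it: N33, N20, N37, N9, N23, N8, N17, N7.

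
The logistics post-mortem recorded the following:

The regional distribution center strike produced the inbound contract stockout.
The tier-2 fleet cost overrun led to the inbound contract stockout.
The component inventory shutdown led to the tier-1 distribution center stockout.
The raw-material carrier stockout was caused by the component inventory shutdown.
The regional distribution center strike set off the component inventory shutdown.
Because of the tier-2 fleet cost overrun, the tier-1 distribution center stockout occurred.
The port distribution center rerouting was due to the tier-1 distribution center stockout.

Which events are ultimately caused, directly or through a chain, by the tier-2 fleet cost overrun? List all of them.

Direct effects: the tier-1 distribution center stockout, the inbound contract stockout.
2 steps out: the port distribution center rerouting.
Not reachable from it: the regional distribution center strike, the component inventory shutdown, the raw-material carrier stockout.

the inbound contract stockout, the port distribution center rerouting, the tier-1 distribution center stockout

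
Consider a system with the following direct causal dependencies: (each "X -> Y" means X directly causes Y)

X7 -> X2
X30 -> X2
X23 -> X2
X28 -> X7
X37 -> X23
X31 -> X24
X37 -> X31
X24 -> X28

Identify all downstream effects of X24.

Direct effects: X28.
2 steps out: X7.
3 steps out: X2.
Not reachable from it: X37, X31, X23, X30.

X2, X28, X7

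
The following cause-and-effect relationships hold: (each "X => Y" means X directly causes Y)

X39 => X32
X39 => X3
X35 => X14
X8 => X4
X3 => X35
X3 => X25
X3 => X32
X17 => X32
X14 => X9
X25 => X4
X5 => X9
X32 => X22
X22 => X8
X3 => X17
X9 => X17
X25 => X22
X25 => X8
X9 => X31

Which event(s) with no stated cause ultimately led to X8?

Tracing upstream from X8: X8 ← X25 ← X3 ← X39.
A separate upstream branch: X8 ← X22 ← X32 ← X17 ← X9 ← X5.
Each of those chain origins has no stated cause.

X39, X5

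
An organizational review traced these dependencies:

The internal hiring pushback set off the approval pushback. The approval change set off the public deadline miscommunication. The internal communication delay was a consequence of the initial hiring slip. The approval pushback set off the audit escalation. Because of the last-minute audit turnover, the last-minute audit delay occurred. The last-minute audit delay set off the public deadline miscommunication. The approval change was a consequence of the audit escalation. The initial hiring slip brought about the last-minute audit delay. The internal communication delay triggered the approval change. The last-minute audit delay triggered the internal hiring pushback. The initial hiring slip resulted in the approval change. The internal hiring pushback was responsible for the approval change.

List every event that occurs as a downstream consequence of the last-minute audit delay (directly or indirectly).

Direct effects: the internal hiring pushback, the public deadline miscommunication.
2 steps out: the approval pushback, the approval change.
3 steps out: the audit escalation.
Not reachable from it: the initial hiring slip, the internal communication delay, the last-minute audit turnover.

the approval change, the approval pushback, the audit escalation, the internal hiring pushback, the public deadline miscommunication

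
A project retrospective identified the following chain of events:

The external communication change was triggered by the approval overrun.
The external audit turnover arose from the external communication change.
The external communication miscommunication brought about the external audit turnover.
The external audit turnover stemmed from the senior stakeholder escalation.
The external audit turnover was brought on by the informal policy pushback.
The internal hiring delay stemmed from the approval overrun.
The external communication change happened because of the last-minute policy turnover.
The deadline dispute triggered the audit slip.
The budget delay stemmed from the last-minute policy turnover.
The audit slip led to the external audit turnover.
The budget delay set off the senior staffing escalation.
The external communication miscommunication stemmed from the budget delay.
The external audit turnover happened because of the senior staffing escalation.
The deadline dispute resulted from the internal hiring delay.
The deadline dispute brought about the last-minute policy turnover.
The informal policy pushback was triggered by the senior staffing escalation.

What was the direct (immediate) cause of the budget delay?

Upstream contributors include the approval overrun, the internal hiring delay, the deadline dispute, but only the last-minute policy turnover feeds directly into the budget delay.

the last-minute policy turnover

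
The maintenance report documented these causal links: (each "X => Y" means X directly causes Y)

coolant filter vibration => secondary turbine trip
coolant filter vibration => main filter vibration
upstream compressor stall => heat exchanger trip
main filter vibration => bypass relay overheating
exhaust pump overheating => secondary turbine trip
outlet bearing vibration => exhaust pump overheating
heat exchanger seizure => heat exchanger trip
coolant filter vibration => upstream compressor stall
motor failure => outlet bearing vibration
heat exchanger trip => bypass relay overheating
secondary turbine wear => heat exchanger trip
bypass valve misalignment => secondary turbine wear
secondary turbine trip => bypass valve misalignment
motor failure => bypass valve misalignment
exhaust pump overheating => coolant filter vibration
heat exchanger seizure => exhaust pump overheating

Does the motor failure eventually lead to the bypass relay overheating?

Yes

There is a causal chain: the motor failure → the bypass valve misalignment → the secondary turbine wear → the heat exchanger trip → the bypass relay overheating.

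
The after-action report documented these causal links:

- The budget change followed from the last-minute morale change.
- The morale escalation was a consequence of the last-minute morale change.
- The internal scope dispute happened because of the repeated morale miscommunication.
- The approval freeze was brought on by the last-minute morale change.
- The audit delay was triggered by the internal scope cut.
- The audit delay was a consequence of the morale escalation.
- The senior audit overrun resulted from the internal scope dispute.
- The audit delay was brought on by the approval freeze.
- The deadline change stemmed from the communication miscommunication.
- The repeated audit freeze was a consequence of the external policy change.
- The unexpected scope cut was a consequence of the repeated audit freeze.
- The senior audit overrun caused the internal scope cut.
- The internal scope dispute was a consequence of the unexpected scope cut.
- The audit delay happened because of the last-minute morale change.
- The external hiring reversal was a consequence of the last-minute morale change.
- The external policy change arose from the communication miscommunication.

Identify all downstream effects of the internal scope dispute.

the audit delay, the internal scope cut, the senior audit overrun

Direct effects: the senior audit overrun.
2 steps out: the internal scope cut.
3 steps out: the audit delay.
Not reachable from it: the communication miscommunication, the external policy change, the repeated audit freeze, the unexpected scope cut, the repeated morale miscommunication, the last-minute morale change, the deadline change, the approval freeze, the morale escalation, the budget change, the external hiring reversal.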